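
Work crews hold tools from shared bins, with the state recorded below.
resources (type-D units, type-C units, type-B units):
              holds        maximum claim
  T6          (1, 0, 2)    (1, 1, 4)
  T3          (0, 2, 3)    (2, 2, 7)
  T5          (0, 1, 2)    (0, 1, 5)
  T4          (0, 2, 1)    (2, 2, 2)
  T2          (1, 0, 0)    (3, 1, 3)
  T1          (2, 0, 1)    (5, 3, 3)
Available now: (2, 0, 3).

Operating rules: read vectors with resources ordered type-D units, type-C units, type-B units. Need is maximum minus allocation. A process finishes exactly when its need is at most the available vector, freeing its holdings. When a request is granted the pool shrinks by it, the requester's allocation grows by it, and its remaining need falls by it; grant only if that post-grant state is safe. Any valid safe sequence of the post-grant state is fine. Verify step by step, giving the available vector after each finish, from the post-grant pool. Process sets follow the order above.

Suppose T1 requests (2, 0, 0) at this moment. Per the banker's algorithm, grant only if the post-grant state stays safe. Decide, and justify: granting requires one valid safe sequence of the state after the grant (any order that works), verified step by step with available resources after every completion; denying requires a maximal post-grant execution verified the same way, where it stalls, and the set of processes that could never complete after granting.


DENY — the pretend-granted state is unsafe.
Key observation: after T5, T6 the pool peaks at (1, 1, 7), and each blocked process is short somewhere: T3 on type-D units; T4 on type-D units; T2 on type-D units; T1 on type-C units.
After a pretend grant, a maximal execution: T5, T6 — then nothing else fits. Verifying each step:
  pool = (0, 0, 3)
  run T5 (needs (0, 0, 3), free (0, 0, 3)); after release of (0, 1, 2) the pool is (0, 1, 5)
  run T6 (needs (0, 1, 2), free (0, 1, 5)); after release of (1, 0, 2) the pool is (1, 1, 7)
  T3 still needs (2, 0, 4) but only (1, 1, 7) is free — short on type-D units
  T4 still needs (2, 0, 1) but only (1, 1, 7) is free — short on type-D units
  T2 still needs (2, 1, 3) but only (1, 1, 7) is free — short on type-D units
  T1 still needs (1, 3, 2) but only (1, 1, 7) is free — short on type-C units
Processes that could never finish after the grant: T3, T4, T2 and T1.


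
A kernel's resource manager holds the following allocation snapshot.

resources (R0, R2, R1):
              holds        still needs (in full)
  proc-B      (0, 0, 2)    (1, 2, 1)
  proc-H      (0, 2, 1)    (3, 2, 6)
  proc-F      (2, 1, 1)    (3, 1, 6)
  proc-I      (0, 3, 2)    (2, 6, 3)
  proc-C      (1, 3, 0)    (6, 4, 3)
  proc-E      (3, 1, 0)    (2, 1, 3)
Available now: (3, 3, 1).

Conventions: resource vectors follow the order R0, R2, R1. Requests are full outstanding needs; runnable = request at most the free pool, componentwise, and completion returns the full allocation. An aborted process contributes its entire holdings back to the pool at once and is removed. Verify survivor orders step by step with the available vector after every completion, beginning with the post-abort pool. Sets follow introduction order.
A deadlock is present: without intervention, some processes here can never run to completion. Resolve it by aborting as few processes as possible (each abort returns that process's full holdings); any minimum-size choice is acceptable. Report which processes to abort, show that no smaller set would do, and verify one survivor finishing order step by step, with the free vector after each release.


Minimum abort set: proc-F.
Key observation: the returned (2, 1, 1) from proc-F is what brings proc-H — unrunnable before, under any order — into play at step 5.
Why nothing smaller works: aborting no one leaves the state deadlocked as given.
One survivor order: proc-B, proc-E, proc-C, proc-I, proc-H. Verifying each step (post-abort pool first):
  pool = (5, 4, 2)
  proc-B needs (1, 2, 1) <= (5, 4, 2) -> finishes; pool += (0, 0, 2) = (5, 4, 4)
  proc-E needs (2, 1, 3) <= (5, 4, 4) -> finishes; pool += (3, 1, 0) = (8, 5, 4)
  proc-C needs (6, 4, 3) <= (8, 5, 4) -> finishes; pool += (1, 3, 0) = (9, 8, 4)
  proc-I needs (2, 6, 3) <= (9, 8, 4) -> finishes; pool += (0, 3, 2) = (9, 11, 6)
  proc-H needs (3, 2, 6) <= (9, 11, 6) -> finishes; pool += (0, 2, 1) = (9, 13, 7)


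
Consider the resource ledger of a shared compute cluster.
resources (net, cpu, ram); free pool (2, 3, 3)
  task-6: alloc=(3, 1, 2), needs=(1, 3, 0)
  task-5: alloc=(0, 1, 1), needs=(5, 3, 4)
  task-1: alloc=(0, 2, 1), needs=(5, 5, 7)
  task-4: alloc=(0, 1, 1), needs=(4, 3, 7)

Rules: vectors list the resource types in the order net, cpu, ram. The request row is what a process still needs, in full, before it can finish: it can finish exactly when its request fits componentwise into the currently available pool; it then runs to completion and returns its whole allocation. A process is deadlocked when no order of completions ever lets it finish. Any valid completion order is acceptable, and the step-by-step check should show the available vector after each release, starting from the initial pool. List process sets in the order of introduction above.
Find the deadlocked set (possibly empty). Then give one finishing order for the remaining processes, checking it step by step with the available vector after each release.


Deadlocked set: task-1 and task-4.
Key observation: after task-6, task-5 complete, (5, 5, 6) is the best the pool ever gets, yet each leftover process wants more ram.
The rest can finish in the order task-6, task-5. Verifying each step:
  pool = (2, 3, 3)
  task-6: need (1, 3, 0) fits (2, 3, 3); releases (3, 1, 2), pool now (5, 4, 5)
  task-5: need (5, 3, 4) fits (5, 4, 5); releases (0, 1, 1), pool now (5, 5, 6)
None of the blocked processes ever fits:
  task-1 still needs (5, 5, 7) but only (5, 5, 6) is free — short on ram
  task-4 still needs (4, 3, 7) but only (5, 5, 6) is free — short on ram


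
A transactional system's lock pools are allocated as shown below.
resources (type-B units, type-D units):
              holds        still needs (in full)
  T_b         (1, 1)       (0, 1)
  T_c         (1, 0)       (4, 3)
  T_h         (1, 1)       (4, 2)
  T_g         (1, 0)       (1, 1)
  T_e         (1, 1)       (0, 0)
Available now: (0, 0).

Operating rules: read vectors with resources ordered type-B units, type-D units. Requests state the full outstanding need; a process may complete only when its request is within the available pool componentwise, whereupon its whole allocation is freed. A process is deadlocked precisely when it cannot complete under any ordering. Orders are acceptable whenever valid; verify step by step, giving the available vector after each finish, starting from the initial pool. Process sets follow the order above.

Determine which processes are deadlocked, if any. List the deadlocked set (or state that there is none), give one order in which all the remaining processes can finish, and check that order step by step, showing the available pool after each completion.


Deadlocked set: T_c and T_h.
Key observation: once T_e, T_g, T_b finish, the pool peaks at (3, 2) — and every remaining process still needs more type-B units than that.
One completion order for the rest: T_e, T_g, T_b. Check, step by step:
  pool = (0, 0)
  run T_e (needs (0, 0), free (0, 0)); after release of (1, 1) the pool is (1, 1)
  run T_g (needs (1, 1), free (1, 1)); after release of (1, 0) the pool is (2, 1)
  run T_b (needs (0, 1), free (2, 1)); after release of (1, 1) the pool is (3, 2)
None of the blocked processes ever fits:
  T_c still needs (4, 3) but only (3, 2) is free — short on type-B units and type-D units
  T_h still needs (4, 2) but only (3, 2) is free — short on type-B units


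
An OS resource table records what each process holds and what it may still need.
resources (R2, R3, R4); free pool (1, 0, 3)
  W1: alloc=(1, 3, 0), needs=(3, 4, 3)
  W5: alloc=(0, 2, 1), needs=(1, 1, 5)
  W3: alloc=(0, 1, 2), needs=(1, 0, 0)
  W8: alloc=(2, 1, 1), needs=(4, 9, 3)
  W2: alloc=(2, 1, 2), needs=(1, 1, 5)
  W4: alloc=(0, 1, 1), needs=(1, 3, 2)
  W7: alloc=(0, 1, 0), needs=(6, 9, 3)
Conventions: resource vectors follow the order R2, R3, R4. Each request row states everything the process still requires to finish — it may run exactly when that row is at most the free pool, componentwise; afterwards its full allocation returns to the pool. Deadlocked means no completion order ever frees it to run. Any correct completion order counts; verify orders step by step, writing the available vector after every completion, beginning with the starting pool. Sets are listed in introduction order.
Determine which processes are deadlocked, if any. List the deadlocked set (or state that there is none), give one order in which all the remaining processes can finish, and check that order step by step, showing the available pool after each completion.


The deadlocked set is W8 and W7.
Key observation: R3 is the bottleneck — with W3, W5, W4, W2, W1 done the pool holds (4, 8, 9), short of every remaining need.
A valid finishing order for the others: W3, W5, W4, W2, W1. Check, step by step:
  pool = (1, 0, 3)
  run W3 (needs (1, 0, 0), free (1, 0, 3)); after release of (0, 1, 2) the pool is (1, 1, 5)
  run W5 (needs (1, 1, 5), free (1, 1, 5)); after release of (0, 2, 1) the pool is (1, 3, 6)
  run W4 (needs (1, 3, 2), free (1, 3, 6)); after release of (0, 1, 1) the pool is (1, 4, 7)
  run W2 (needs (1, 1, 5), free (1, 4, 7)); after release of (2, 1, 2) the pool is (3, 5, 9)
  run W1 (needs (3, 4, 3), free (3, 5, 9)); after release of (1, 3, 0) the pool is (4, 8, 9)
The blocked processes can never fit:
  W8 cannot run: need (4, 9, 3) vs free (4, 8, 9) (insufficient R3)
  W7 cannot run: need (6, 9, 3) vs free (4, 8, 9) (insufficient R2 and R3)


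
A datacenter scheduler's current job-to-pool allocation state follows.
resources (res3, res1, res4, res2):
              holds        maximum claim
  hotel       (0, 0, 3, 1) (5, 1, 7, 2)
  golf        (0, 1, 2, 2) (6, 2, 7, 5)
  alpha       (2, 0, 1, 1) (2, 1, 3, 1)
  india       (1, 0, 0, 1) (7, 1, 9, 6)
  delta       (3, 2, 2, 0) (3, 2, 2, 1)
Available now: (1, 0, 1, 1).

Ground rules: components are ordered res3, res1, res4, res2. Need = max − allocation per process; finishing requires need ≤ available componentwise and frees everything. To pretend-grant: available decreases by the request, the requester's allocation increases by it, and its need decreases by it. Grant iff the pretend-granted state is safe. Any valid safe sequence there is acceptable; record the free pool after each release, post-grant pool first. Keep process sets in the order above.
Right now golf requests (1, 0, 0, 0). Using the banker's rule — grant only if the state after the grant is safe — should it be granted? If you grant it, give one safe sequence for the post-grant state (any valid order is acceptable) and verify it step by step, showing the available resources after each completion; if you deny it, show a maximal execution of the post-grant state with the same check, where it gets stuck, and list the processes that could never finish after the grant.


GRANT. The post-grant state is safe; one safe sequence: delta, alpha, hotel, golf, india.
Key observation: granting shrinks the pool to (0, 0, 1, 1), yet delta still fits and the chain goes through.
Step-by-step check of the post-grant state:
  pool = (0, 0, 1, 1)
  delta needs (0, 0, 0, 1) <= (0, 0, 1, 1) -> finishes; pool += (3, 2, 2, 0) = (3, 2, 3, 1)
  alpha needs (0, 1, 2, 0) <= (3, 2, 3, 1) -> finishes; pool += (2, 0, 1, 1) = (5, 2, 4, 2)
  hotel needs (5, 1, 4, 1) <= (5, 2, 4, 2) -> finishes; pool += (0, 0, 3, 1) = (5, 2, 7, 3)
  golf needs (5, 1, 5, 3) <= (5, 2, 7, 3) -> finishes; pool += (1, 1, 2, 2) = (6, 3, 9, 5)
  india needs (6, 1, 9, 5) <= (6, 3, 9, 5) -> finishes; pool += (1, 0, 0, 1) = (7, 3, 9, 6)


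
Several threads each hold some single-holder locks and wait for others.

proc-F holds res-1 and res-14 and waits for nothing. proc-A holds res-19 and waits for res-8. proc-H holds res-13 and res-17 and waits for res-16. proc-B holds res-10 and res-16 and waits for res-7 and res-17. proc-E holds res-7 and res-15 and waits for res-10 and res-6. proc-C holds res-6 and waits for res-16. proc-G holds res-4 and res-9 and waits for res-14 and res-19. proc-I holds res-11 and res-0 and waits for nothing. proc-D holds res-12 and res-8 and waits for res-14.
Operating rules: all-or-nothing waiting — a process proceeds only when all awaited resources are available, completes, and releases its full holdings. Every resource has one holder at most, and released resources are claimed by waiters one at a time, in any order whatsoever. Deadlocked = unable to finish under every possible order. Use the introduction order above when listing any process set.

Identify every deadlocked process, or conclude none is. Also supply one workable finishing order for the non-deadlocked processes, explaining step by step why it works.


The deadlocked set is proc-H, proc-B, proc-E and proc-C.
Key observation: along proc-H -> proc-B -> proc-H, each member waits on what the next one holds — a deadlock; proc-E and proc-C are caught in further circular waits.
A valid finishing order for the others: proc-F, proc-D, proc-A, proc-G, proc-I.
Verifying each step:
  proc-F waits on nothing -> runs at once and releases res-1 and res-14
  proc-D waits on res-14 — all released -> runs and releases res-12 and res-8
  proc-A waits on res-8 — all released -> runs and releases res-19
  proc-G waits on res-14 and res-19 — all released -> runs and releases res-4 and res-9
  proc-I waits on nothing -> runs at once and releases res-11 and res-0


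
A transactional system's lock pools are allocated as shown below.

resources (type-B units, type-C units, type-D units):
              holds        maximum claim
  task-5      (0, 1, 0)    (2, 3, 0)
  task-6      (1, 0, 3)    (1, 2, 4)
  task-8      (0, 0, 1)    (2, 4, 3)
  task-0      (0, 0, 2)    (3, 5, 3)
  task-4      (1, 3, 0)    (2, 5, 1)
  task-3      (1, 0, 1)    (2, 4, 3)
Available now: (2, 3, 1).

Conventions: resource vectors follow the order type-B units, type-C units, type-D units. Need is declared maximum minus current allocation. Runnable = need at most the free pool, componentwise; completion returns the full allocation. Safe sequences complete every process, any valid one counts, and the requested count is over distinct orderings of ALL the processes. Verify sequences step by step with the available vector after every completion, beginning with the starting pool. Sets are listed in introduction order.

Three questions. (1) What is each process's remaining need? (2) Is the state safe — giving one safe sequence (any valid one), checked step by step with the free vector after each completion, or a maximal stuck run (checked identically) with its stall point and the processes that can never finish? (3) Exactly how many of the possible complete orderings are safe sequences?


(1) Remaining need (order type-B units, type-C units, type-D units):
  task-5: (2, 2, 0)
  task-6: (0, 2, 1)
  task-8: (2, 4, 2)
  task-0: (3, 5, 1)
  task-4: (1, 2, 1)
  task-3: (1, 4, 2)
(2) SAFE. One safe sequence: task-4, task-0, task-6, task-8, task-5, task-3.
Key observation: at task-4 the run first touches a limit — (1, 2, 1) against (2, 3, 1), exact on a resource it actually requests.
Step-by-step check:
  pool = (2, 3, 1)
  task-4 needs (1, 2, 1) <= (2, 3, 1) -> finishes; pool += (1, 3, 0) = (3, 6, 1)
  task-0 needs (3, 5, 1) <= (3, 6, 1) -> finishes; pool += (0, 0, 2) = (3, 6, 3)
  task-6 needs (0, 2, 1) <= (3, 6, 3) -> finishes; pool += (1, 0, 3) = (4, 6, 6)
  task-8 needs (2, 4, 2) <= (4, 6, 6) -> finishes; pool += (0, 0, 1) = (4, 6, 7)
  task-5 needs (2, 2, 0) <= (4, 6, 7) -> finishes; pool += (0, 1, 0) = (4, 7, 7)
  task-3 needs (1, 4, 2) <= (4, 7, 7) -> finishes; pool += (1, 0, 1) = (5, 7, 8)
(3) Exactly 120 of the possible complete orderings are safe sequences.


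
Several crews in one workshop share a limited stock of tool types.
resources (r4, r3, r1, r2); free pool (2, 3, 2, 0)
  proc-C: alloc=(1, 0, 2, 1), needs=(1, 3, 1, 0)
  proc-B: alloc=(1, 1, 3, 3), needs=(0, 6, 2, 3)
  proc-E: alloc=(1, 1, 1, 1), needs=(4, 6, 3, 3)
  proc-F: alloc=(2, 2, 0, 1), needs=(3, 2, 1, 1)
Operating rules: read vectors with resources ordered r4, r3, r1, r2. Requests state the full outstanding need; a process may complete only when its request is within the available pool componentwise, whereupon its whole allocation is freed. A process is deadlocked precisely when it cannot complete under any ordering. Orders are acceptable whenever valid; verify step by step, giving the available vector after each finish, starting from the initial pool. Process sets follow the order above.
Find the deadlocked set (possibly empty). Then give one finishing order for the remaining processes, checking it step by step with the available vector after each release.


Deadlocked: proc-B and proc-E.
Key observation: once proc-C, proc-F finish, the pool peaks at (5, 5, 4, 2) — and every remaining process still needs more r3 than that.
The rest can finish in the order proc-C, proc-F. Verifying each step:
  pool = (2, 3, 2, 0)
  run proc-C (needs (1, 3, 1, 0), free (2, 3, 2, 0)); after release of (1, 0, 2, 1) the pool is (3, 3, 4, 1)
  run proc-F (needs (3, 2, 1, 1), free (3, 3, 4, 1)); after release of (2, 2, 0, 1) the pool is (5, 5, 4, 2)
The blocked processes can never fit:
  proc-B cannot run: need (0, 6, 2, 3) vs free (5, 5, 4, 2) (insufficient r3 and r2)
  proc-E cannot run: need (4, 6, 3, 3) vs free (5, 5, 4, 2) (insufficient r3 and r2)


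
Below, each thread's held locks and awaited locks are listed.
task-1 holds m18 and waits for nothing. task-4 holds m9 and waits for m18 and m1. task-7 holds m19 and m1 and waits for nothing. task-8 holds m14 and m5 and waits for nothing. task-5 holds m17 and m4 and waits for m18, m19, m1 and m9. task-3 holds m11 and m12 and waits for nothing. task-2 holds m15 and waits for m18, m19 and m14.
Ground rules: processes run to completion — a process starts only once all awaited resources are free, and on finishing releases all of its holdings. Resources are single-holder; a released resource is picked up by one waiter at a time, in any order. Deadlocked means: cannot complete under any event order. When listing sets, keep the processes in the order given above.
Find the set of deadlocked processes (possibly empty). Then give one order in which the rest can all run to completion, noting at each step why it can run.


The deadlocked set is empty.
Key observation: the wait graph is acyclic; completion cascades from the unblocked processes through everyone else.
One completion order for the rest: task-8, task-3, task-7, task-1, task-4, task-5, task-2.
Verifying each step:
  task-8: no waits; runs immediately, freeing m14 and m5
  task-3: no waits; runs immediately, freeing m11 and m12
  task-7: no waits; runs immediately, freeing m19 and m1
  task-1: no waits; runs immediately, freeing m18
  task-4 waits on m18 and m1 — all released -> runs and releases m9
  task-5 waits on m18, m19, m1 and m9 — all released -> runs and releases m17 and m4
  task-2 waits on m18, m19 and m14 — all released -> runs and releases m15


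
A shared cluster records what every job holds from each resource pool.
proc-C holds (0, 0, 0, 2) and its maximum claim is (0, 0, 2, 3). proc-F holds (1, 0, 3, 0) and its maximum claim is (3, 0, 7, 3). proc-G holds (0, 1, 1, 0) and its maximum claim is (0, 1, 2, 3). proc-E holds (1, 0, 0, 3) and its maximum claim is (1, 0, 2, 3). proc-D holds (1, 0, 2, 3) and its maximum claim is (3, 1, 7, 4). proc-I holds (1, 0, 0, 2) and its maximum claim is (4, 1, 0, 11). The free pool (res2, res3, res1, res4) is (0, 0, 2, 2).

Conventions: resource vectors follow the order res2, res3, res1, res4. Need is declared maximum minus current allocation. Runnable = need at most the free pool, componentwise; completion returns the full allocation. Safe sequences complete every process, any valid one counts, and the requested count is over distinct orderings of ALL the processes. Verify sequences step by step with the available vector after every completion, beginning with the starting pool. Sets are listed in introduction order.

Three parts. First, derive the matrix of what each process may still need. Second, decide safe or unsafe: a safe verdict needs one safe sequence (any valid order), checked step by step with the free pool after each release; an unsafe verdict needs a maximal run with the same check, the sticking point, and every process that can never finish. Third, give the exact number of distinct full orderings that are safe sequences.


(1) Need matrix, components ordered res2, res3, res1, res4:
  proc-C: (0, 0, 2, 1)
  proc-F: (2, 0, 4, 3)
  proc-G: (0, 0, 1, 3)
  proc-E: (0, 0, 2, 0)
  proc-D: (2, 1, 5, 1)
  proc-I: (3, 1, 0, 9)
(2) The state is UNSAFE.
Key observation: the pool after proc-E, proc-G, proc-C is (1, 1, 3, 7); every surviving request exceeds it in res2, so progress ends there.
Going as far as possible: proc-E, proc-G, proc-C; after that, nothing fits. Walking it through:
  pool = (0, 0, 2, 2)
  run proc-E (needs (0, 0, 2, 0), free (0, 0, 2, 2)); after release of (1, 0, 0, 3) the pool is (1, 0, 2, 5)
  run proc-G (needs (0, 0, 1, 3), free (1, 0, 2, 5)); after release of (0, 1, 1, 0) the pool is (1, 1, 3, 5)
  run proc-C (needs (0, 0, 2, 1), free (1, 1, 3, 5)); after release of (0, 0, 0, 2) the pool is (1, 1, 3, 7)
  blocked: proc-F wants (2, 0, 4, 3), pool (1, 1, 3, 7) — not enough res2 and res1
  blocked: proc-D wants (2, 1, 5, 1), pool (1, 1, 3, 7) — not enough res2 and res1
  blocked: proc-I wants (3, 1, 0, 9), pool (1, 1, 3, 7) — not enough res2 and res4
Permanently blocked: proc-F, proc-D and proc-I.
(3) Exactly 0 of the possible complete orderings are safe sequences.


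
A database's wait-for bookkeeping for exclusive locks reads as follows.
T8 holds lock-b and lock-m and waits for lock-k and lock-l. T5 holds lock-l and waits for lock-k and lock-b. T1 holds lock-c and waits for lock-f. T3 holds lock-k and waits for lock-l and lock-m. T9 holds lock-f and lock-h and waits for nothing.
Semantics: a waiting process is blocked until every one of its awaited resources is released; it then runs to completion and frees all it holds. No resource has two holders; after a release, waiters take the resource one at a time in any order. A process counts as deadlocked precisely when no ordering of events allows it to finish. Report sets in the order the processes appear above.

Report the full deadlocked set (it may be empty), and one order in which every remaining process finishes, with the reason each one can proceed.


Deadlocked set: T8, T5 and T3.
Key observation: the loop T8 -> T5 -> T8 blocks itself forever; T3 is caught in further circular waits.
The rest can finish in the order T9, T1.
Walking it through:
  run T9 (it waits on nothing); releases lock-f and lock-h
  run T1 (all its waits — lock-f — are resolved); releases lock-c


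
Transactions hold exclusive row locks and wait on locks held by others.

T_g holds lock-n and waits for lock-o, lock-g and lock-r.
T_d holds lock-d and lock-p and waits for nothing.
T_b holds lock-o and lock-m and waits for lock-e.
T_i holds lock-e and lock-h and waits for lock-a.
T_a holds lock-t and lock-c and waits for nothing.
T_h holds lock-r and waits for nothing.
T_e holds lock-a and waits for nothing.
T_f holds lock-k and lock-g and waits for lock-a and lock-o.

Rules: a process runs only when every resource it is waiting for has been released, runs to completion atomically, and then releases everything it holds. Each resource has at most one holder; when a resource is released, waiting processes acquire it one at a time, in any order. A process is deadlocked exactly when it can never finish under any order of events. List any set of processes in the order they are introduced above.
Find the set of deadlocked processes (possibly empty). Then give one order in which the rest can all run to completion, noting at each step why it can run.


No process is deadlocked.
Key observation: all waits point, directly or indirectly, at processes that can finish, so nothing is permanently blocked.
The rest can finish in the order T_e, T_i, T_b, T_d, T_f, T_a, T_h, T_g.
Step-by-step check:
  run T_e (it waits on nothing); releases lock-a
  T_i: everything it awaited (lock-a) is free; runs, freeing lock-e and lock-h
  T_b: everything it awaited (lock-e) is free; runs, freeing lock-o and lock-m
  run T_d (it waits on nothing); releases lock-d and lock-p
  T_f: everything it awaited (lock-a and lock-o) is free; runs, freeing lock-k and lock-g
  run T_a (it waits on nothing); releases lock-t and lock-c
  run T_h (it waits on nothing); releases lock-r
  T_g: everything it awaited (lock-o, lock-g and lock-r) is free; runs, freeing lock-n


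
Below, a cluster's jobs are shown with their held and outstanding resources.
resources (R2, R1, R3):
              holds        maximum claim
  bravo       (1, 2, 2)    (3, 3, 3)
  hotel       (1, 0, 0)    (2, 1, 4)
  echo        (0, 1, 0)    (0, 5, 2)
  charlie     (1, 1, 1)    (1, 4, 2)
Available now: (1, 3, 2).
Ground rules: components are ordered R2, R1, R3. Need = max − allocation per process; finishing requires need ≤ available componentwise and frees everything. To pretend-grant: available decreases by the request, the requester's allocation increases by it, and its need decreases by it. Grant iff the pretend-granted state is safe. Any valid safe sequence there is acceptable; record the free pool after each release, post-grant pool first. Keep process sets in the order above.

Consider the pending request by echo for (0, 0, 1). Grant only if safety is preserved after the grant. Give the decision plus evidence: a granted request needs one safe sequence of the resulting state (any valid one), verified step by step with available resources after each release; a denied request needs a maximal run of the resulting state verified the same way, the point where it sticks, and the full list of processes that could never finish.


GRANT — the state after the grant stays safe, e.g. via charlie, echo, bravo, hotel.
Key observation: after the grant the pool drops to (1, 3, 1), which still lets charlie finish first and unwind the rest.
Verifying the post-grant state step by step:
  pool = (1, 3, 1)
  charlie needs (0, 3, 1) <= (1, 3, 1) -> finishes; pool += (1, 1, 1) = (2, 4, 2)
  echo needs (0, 4, 1) <= (2, 4, 2) -> finishes; pool += (0, 1, 1) = (2, 5, 3)
  bravo needs (2, 1, 1) <= (2, 5, 3) -> finishes; pool += (1, 2, 2) = (3, 7, 5)
  hotel needs (1, 1, 4) <= (3, 7, 5) -> finishes; pool += (1, 0, 0) = (4, 7, 5)


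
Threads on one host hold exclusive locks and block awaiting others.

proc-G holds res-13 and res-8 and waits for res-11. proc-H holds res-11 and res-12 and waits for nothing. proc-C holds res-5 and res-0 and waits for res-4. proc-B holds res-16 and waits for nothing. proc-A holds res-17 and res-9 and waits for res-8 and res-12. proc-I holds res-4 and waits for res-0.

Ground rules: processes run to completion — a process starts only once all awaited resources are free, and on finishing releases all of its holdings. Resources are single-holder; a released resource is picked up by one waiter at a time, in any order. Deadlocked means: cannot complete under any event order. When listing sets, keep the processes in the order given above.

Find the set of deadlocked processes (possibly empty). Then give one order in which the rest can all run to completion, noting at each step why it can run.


Deadlocked: proc-C and proc-I.
Key observation: the knot is the closed ring of waits proc-C -> proc-I -> proc-C; no other process is dragged down with it.
One completion order for the rest: proc-H, proc-B, proc-G, proc-A.
Verifying each step:
  proc-H waits on nothing -> runs at once and releases res-11 and res-12
  proc-B waits on nothing -> runs at once and releases res-16
  proc-G waits on res-11 — all released -> runs and releases res-13 and res-8
  proc-A waits on res-8 and res-12 — all released -> runs and releases res-17 and res-9


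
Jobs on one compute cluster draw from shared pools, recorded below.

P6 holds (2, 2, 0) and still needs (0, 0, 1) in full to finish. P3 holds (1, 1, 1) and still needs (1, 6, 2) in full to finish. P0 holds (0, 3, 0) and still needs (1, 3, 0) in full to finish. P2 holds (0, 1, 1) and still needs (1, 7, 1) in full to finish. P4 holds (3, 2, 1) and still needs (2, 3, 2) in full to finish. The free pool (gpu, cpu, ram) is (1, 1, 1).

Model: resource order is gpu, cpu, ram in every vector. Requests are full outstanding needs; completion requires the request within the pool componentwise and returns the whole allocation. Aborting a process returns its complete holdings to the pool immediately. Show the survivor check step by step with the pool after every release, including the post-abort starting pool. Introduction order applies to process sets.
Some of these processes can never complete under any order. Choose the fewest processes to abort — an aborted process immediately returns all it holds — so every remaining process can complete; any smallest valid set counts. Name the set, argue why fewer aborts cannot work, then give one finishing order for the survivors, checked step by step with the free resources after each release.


The answer: abort P2.
Key observation: the returned (0, 1, 1) from P2 is what brings P4 — unrunnable before, under any order — into play at step 2.
Minimality: the empty abort set fails — the state is deadlocked as it stands.
The survivors complete as P6, P4, P3, P0. Walking it through (starting from the post-abort pool):
  pool = (1, 2, 2)
  run P6 (needs (0, 0, 1), free (1, 2, 2)); after release of (2, 2, 0) the pool is (3, 4, 2)
  run P4 (needs (2, 3, 2), free (3, 4, 2)); after release of (3, 2, 1) the pool is (6, 6, 3)
  run P3 (needs (1, 6, 2), free (6, 6, 3)); after release of (1, 1, 1) the pool is (7, 7, 4)
  run P0 (needs (1, 3, 0), free (7, 7, 4)); after release of (0, 3, 0) the pool is (7, 10, 4)


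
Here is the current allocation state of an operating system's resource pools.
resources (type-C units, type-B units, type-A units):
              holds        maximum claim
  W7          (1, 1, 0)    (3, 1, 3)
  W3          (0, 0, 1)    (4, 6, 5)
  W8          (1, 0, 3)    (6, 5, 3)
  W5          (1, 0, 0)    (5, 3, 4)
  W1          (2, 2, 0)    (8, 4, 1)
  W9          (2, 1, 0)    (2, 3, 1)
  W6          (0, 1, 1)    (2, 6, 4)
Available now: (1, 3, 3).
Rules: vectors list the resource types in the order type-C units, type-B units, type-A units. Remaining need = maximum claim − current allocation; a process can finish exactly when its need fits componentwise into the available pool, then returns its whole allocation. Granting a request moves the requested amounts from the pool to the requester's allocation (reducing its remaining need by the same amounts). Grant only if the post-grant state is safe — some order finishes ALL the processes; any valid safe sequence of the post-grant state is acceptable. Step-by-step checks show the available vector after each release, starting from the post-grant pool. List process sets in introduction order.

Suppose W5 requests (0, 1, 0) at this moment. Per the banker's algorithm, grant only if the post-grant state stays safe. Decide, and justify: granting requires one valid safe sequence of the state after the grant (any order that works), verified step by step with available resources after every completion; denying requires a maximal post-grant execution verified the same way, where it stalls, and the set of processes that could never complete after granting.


DENY — the pretend-granted state is unsafe.
Key observation: after W9, W7 the pool peaks at (4, 4, 3), and each blocked process is short somewhere: W3 on type-B units, type-A units; W8 on type-C units, type-B units; W5 on type-A units; W1 on type-C units; W6 on type-B units.
On the post-grant state, W9, W7 is a maximal run — nothing extends it. Verifying each step:
  pool = (1, 2, 3)
  run W9 (needs (0, 2, 1), free (1, 2, 3)); after release of (2, 1, 0) the pool is (3, 3, 3)
  run W7 (needs (2, 0, 3), free (3, 3, 3)); after release of (1, 1, 0) the pool is (4, 4, 3)
  W3 cannot run: need (4, 6, 4) vs free (4, 4, 3) (insufficient type-B units and type-A units)
  W8 cannot run: need (5, 5, 0) vs free (4, 4, 3) (insufficient type-C units and type-B units)
  W5 cannot run: need (4, 2, 4) vs free (4, 4, 3) (insufficient type-A units)
  W1 cannot run: need (6, 2, 1) vs free (4, 4, 3) (insufficient type-C units)
  W6 cannot run: need (2, 5, 3) vs free (4, 4, 3) (insufficient type-B units)
Had the request been granted, W3, W8, W5, W1 and W6 could never finish.


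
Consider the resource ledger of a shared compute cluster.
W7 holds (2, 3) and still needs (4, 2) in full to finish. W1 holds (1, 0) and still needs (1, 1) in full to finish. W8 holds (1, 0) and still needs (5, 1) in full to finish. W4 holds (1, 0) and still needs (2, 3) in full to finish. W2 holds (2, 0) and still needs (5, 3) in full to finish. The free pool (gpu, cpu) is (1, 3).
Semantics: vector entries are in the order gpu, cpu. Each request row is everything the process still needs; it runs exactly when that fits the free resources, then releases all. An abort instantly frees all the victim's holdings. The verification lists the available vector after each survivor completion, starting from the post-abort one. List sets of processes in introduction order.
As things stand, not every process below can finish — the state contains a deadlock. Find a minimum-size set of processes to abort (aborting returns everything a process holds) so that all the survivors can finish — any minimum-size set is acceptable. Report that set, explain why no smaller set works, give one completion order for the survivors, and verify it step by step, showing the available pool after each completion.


The answer: abort W2.
Key observation: W7 had no path to completion before; after the abort of W2 ((2, 0) returned), step 3 is where it fits.
Why nothing smaller works: aborting no one leaves the state deadlocked as given.
Survivors finish in the order: W1, W4, W7, W8. Verifying each step (pool after the aborts first):
  pool = (3, 3)
  run W1 (needs (1, 1), free (3, 3)); after release of (1, 0) the pool is (4, 3)
  run W4 (needs (2, 3), free (4, 3)); after release of (1, 0) the pool is (5, 3)
  run W7 (needs (4, 2), free (5, 3)); after release of (2, 3) the pool is (7, 6)
  run W8 (needs (5, 1), free (7, 6)); after release of (1, 0) the pool is (8, 6)


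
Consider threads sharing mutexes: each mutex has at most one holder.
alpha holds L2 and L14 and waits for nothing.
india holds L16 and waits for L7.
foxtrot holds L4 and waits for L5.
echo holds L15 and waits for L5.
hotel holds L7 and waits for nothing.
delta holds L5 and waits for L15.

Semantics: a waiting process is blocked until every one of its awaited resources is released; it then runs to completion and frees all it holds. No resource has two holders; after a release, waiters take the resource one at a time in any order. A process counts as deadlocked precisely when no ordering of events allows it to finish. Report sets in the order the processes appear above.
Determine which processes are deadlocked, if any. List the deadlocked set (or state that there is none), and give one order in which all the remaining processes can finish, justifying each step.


Deadlocked: foxtrot, echo and delta.
Key observation: the cycle delta -> echo -> delta can never break — each member waits on the next; foxtrot waits into the deadlock from upstream.
One completion order for the rest: hotel, india, alpha.
Verifying each step:
  hotel: no waits; runs immediately, freeing L7
  india: everything it awaited (L7) is free; runs, freeing L16
  alpha: no waits; runs immediately, freeing L2 and L14


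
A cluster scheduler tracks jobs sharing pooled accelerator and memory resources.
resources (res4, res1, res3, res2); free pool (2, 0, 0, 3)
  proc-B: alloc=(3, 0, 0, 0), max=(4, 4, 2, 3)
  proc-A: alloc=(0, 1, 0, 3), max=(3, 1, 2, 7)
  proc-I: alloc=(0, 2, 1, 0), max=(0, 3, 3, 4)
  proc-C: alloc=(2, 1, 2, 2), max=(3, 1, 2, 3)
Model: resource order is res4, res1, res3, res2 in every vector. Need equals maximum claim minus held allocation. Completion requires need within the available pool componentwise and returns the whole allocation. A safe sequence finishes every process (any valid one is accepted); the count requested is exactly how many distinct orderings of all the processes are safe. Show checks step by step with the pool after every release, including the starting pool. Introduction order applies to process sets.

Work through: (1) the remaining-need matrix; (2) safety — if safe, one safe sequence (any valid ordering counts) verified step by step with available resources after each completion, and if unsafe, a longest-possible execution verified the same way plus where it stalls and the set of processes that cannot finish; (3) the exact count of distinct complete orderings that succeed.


(1) Remaining need (order res4, res1, res3, res2):
  proc-B: (1, 4, 2, 3)
  proc-A: (3, 0, 2, 4)
  proc-I: (0, 1, 2, 4)
  proc-C: (1, 0, 0, 1)
(2) SAFE — a valid safe sequence is proc-C, proc-A, proc-I, proc-B.
Key observation: the order's first zero-slack moment is proc-A ((3, 0, 2, 4) needed, (4, 1, 2, 5) free — a requested resource with nothing to spare).
Check, step by step:
  pool = (2, 0, 0, 3)
  run proc-C (needs (1, 0, 0, 1), free (2, 0, 0, 3)); after release of (2, 1, 2, 2) the pool is (4, 1, 2, 5)
  run proc-A (needs (3, 0, 2, 4), free (4, 1, 2, 5)); after release of (0, 1, 0, 3) the pool is (4, 2, 2, 8)
  run proc-I (needs (0, 1, 2, 4), free (4, 2, 2, 8)); after release of (0, 2, 1, 0) the pool is (4, 4, 3, 8)
  run proc-B (needs (1, 4, 2, 3), free (4, 4, 3, 8)); after release of (3, 0, 0, 0) the pool is (7, 4, 3, 8)
(3) Precisely 2 of the possible complete orderings are safe sequences.


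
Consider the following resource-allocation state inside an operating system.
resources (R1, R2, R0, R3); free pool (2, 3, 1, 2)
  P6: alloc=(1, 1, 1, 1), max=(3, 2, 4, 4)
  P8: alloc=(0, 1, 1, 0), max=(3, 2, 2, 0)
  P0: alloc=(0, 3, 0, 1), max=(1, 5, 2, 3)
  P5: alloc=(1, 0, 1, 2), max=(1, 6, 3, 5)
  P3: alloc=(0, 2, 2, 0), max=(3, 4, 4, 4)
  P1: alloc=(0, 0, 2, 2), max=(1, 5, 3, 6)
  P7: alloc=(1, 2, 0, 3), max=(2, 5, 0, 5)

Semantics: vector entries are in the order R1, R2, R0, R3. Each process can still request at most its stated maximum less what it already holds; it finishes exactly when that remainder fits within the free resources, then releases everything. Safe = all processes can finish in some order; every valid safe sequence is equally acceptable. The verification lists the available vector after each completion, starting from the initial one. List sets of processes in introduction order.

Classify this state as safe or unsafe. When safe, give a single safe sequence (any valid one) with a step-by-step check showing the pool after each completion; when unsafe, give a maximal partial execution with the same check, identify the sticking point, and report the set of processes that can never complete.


SAFE, for example via the order P7, P1, P8, P6, P0, P3, P5.
Key observation: reading the order forward, P7 is the first process whose need (1, 3, 0, 2) meets the free pool (2, 3, 1, 2) exactly on a resource it requests.
Check, step by step:
  pool = (2, 3, 1, 2)
  P7: need (1, 3, 0, 2) fits (2, 3, 1, 2); releases (1, 2, 0, 3), pool now (3, 5, 1, 5)
  P1: need (1, 5, 1, 4) fits (3, 5, 1, 5); releases (0, 0, 2, 2), pool now (3, 5, 3, 7)
  P8: need (3, 1, 1, 0) fits (3, 5, 3, 7); releases (0, 1, 1, 0), pool now (3, 6, 4, 7)
  P6: need (2, 1, 3, 3) fits (3, 6, 4, 7); releases (1, 1, 1, 1), pool now (4, 7, 5, 8)
  P0: need (1, 2, 2, 2) fits (4, 7, 5, 8); releases (0, 3, 0, 1), pool now (4, 10, 5, 9)
  P3: need (3, 2, 2, 4) fits (4, 10, 5, 9); releases (0, 2, 2, 0), pool now (4, 12, 7, 9)
  P5: need (0, 6, 2, 3) fits (4, 12, 7, 9); releases (1, 0, 1, 2), pool now (5, 12, 8, 11)


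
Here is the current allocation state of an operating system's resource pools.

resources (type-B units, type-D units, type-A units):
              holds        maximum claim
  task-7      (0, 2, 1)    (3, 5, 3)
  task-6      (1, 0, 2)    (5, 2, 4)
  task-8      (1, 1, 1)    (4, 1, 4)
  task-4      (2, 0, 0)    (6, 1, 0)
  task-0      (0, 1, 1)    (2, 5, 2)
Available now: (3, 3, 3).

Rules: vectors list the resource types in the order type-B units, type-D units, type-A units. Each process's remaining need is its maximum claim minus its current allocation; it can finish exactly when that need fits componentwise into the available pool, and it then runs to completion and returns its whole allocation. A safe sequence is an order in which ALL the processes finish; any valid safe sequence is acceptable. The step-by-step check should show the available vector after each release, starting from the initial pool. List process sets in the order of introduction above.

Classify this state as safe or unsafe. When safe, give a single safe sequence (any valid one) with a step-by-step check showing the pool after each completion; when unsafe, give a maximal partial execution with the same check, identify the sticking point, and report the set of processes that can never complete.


SAFE. One safe sequence: task-8, task-7, task-6, task-0, task-4.
Key observation: task-8 marks the first exact bind of the order: its need (3, 0, 3) fits the free (3, 3, 3) with zero slack on a requested resource.
Verifying each step:
  pool = (3, 3, 3)
  task-8: need (3, 0, 3) fits (3, 3, 3); releases (1, 1, 1), pool now (4, 4, 4)
  task-7: need (3, 3, 2) fits (4, 4, 4); releases (0, 2, 1), pool now (4, 6, 5)
  task-6: need (4, 2, 2) fits (4, 6, 5); releases (1, 0, 2), pool now (5, 6, 7)
  task-0: need (2, 4, 1) fits (5, 6, 7); releases (0, 1, 1), pool now (5, 7, 8)
  task-4: need (4, 1, 0) fits (5, 7, 8); releases (2, 0, 0), pool now (7, 7, 8)
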